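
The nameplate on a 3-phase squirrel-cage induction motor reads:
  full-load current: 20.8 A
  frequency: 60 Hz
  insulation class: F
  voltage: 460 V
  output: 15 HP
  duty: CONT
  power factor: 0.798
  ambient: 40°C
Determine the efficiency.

84.6 %

P_out = 15 × 746 = 11190 W
P_in = √3·V_L·I_L·cosφ = 1.732 × 460 × 20.8 × 0.798 = 13224 W
η = P_out / P_in = 11190 / 13224 = 0.846 = 84.6%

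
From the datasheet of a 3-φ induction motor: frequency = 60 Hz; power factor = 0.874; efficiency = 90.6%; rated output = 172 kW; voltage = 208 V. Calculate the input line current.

603 A

P_out = 172 kW = 172000 W
P_in = P_out / η = 172000 / 0.906 = 189845 W
I_L = P_in / (√3·V_L·cosφ) = 189845 / (1.732 × 208 × 0.874) = 603 A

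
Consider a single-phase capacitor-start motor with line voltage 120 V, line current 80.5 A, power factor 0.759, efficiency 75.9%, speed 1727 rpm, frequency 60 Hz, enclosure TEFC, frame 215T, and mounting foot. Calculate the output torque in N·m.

P_in = V·I·cosφ = 120 × 80.5 × 0.759 = 7332 W
P_out = η·P_in = 0.759 × 7332 = 5565 W
n = 1727 rpm
ω = 2π×1727/60 = 180.9 rad/s
τ = P_out/ω = 5565/180.9 = 30.8 N·m

30.8 N·m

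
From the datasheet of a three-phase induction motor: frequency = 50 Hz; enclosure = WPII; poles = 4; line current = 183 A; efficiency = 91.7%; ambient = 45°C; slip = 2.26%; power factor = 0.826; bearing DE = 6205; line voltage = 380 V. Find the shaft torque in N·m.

594 N·m

P_in = √3·V·I·cosφ = 1.732 × 380 × 183 × 0.826 = 99486 W
P_out = η·P_in = 0.917 × 99486 = 91229 W
n_s = 120×50/4 = 1500 rpm; n = 1500×(1−0.0226) = 1466 rpm
ω = 2π×1466/60 = 153.5 rad/s
τ = P_out/ω = 91229/153.5 = 594 N·m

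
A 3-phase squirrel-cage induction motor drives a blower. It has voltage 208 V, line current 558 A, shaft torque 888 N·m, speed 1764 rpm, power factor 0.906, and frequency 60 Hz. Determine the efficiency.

90.1 %

ω = 2π × 1764/60 = 184.7 rad/s; P_out = τω = 888 × 184.7 = 164014 W
P_in = √3·V_L·I_L·cosφ = 1.732 × 208 × 558 × 0.906 = 182127 W
η = P_out / P_in = 164014 / 182127 = 0.901 = 90.1%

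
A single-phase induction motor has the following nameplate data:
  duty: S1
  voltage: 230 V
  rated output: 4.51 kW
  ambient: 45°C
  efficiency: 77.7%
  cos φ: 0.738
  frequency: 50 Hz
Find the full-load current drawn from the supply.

P_out = 4.51 kW = 4510 W
P_in = P_out / η = 4510 / 0.777 = 5804 W
I = P_in / (V·cosφ) = 5804 / (230 × 0.738) = 34.2 A

34.2 A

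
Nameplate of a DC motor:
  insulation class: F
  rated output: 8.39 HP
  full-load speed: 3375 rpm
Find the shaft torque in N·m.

P_out = 8.39 × 746 = 6259 W
ω = 2π × 3375/60 = 353.4 rad/s
τ = P_out/ω = 6259/353.4 = 17.7 N·m

17.7 N·m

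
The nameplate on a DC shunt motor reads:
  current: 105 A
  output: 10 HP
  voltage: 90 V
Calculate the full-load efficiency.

78.9 %

P_out = 10 × 746 = 7460 W
P_in = V·I = 90 × 105 = 9450 W
η = P_out / P_in = 7460 / 9450 = 0.789 = 78.9%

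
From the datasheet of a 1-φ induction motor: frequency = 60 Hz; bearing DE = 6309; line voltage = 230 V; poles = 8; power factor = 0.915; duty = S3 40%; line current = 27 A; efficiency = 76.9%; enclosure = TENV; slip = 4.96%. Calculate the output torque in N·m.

48.8 N·m

P_in = V·I·cosφ = 230 × 27 × 0.915 = 5682 W
P_out = η·P_in = 0.769 × 5682 = 4369 W
n_s = 120×60/8 = 900 rpm; n = 900×(1−0.0496) = 855 rpm
ω = 2π×855/60 = 89.54 rad/s
τ = P_out/ω = 4369/89.54 = 48.8 N·m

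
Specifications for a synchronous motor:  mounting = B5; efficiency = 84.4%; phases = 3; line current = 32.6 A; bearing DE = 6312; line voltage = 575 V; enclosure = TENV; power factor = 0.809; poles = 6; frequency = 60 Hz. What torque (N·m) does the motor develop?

176 N·m

P_in = √3·V·I·cosφ = 1.732 × 575 × 32.6 × 0.809 = 26265 W
P_out = η·P_in = 0.844 × 26265 = 22168 W
n = n_s = 120×60/6 = 1200 rpm (synchronous)
ω = 2π×1200/60 = 125.7 rad/s
τ = P_out/ω = 22168/125.7 = 176 N·m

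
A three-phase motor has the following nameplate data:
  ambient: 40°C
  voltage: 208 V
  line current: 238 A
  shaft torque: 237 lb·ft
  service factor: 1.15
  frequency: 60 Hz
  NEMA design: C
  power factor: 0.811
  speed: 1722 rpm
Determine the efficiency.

τ = 237 lb·ft × 1.356 = 321.4 N·m
ω = 2π × 1722/60 = 180.3 rad/s; P_out = τω = 321.4 × 180.3 = 57948 W
P_in = √3·V_L·I_L·cosφ = 1.732 × 208 × 238 × 0.811 = 69536 W
η = P_out / P_in = 57948 / 69536 = 0.833 = 83.3%

83.3 %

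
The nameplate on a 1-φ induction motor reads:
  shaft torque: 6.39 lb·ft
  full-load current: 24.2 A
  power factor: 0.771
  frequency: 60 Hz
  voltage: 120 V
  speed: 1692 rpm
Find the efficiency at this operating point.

68.6 %

τ = 6.39 lb·ft × 1.356 = 8.665 N·m
ω = 2π × 1692/60 = 177.2 rad/s; P_out = τω = 8.665 × 177.2 = 1535 W
P_in = V·I·cosφ = 120 × 24.2 × 0.771 = 2239 W
η = P_out / P_in = 1535 / 2239 = 0.686 = 68.6%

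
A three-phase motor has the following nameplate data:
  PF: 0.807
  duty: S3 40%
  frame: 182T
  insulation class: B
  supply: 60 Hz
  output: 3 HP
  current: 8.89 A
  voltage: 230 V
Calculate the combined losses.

620 W

P_in = √3·V·I·cosφ = 1.732×230×8.89×0.807 = 2858 W
P_out = 3×746 = 2238 W
Losses = P_in − P_out = 2858 − 2238 = 620 W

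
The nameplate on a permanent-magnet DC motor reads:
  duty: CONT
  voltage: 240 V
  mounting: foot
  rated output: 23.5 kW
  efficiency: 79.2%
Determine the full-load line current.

P_out = 23.5 kW = 23500 W
P_in = P_out / η = 23500 / 0.792 = 29672 W
I = P_in / V = 29672 / 240 = 124 A

124 A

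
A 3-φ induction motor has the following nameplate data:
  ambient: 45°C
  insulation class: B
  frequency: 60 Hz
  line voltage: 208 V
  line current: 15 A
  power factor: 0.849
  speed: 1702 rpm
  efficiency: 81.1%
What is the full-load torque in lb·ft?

P_in = √3·V·I·cosφ = 1.732 × 208 × 15 × 0.849 = 4588 W
P_out = η·P_in = 0.811 × 4588 = 3721 W
n = 1702 rpm
ω = 2π×1702/60 = 178.2 rad/s
τ = P_out/ω = 3721/178.2 = 20.88 N·m
In lb·ft: 20.88/1.356 = 15.4 lb·ft

15.4 lb·ft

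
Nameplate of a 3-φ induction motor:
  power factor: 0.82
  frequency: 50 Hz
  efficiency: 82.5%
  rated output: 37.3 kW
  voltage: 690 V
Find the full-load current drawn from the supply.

46.1 A

P_out = 37.3 kW = 37300 W
P_in = P_out / η = 37300 / 0.825 = 45212 W
I_L = P_in / (√3·V_L·cosφ) = 45212 / (1.732 × 690 × 0.82) = 46.1 A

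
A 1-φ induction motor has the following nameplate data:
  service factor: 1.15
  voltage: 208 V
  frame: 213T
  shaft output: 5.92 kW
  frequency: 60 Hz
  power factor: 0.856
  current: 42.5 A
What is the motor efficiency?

P_out = 5.92 kW = 5920 W
P_in = V·I·cosφ = 208 × 42.5 × 0.856 = 7567 W
η = P_out / P_in = 5920 / 7567 = 0.782 = 78.2%

78.2 %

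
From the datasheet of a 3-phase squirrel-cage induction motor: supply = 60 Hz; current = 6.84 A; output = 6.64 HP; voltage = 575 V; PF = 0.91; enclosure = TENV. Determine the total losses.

1250 W

P_in = √3·V·I·cosφ = 1.732×575×6.84×0.91 = 6199 W
P_out = 6.64×746 = 4953 W
Losses = P_in − P_out = 6199 − 4953 = 1246 W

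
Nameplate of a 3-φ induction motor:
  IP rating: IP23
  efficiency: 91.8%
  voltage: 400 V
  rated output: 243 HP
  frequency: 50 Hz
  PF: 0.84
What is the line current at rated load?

P_out = 243 × 746 = 181278 W
P_in = P_out / η = 181278 / 0.918 = 197471 W
I_L = P_in / (√3·V_L·cosφ) = 197471 / (1.732 × 400 × 0.84) = 339 A

339 A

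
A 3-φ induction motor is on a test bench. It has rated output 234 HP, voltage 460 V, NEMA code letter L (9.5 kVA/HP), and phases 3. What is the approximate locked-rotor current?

S_LR = 9.5 × 234 = 2223 kVA
I_LR = S_LR/(√3·V_L) = 2223000/(1.732×460) = 2790 A

2790 A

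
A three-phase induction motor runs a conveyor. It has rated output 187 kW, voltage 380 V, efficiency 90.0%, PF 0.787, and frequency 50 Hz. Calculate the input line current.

P_out = 187 kW = 187000 W
P_in = P_out / η = 187000 / 0.900 = 207778 W
I_L = P_in / (√3·V_L·cosφ) = 207778 / (1.732 × 380 × 0.787) = 401 A

401 A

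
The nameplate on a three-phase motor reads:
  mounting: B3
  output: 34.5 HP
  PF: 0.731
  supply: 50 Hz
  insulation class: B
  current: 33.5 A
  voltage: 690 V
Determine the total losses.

3530 W

P_in = √3·V·I·cosφ = 1.732×690×33.5×0.731 = 29266 W
P_out = 34.5×746 = 25737 W
Losses = P_in − P_out = 29266 − 25737 = 3529 W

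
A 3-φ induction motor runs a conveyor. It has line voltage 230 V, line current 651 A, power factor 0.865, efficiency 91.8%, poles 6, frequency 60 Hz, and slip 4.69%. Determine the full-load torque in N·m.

1720 N·m

P_in = √3·V·I·cosφ = 1.732 × 230 × 651 × 0.865 = 224322 W
P_out = η·P_in = 0.918 × 224322 = 205928 W
n_s = 120×60/6 = 1200 rpm; n = 1200×(1−0.0469) = 1144 rpm
ω = 2π×1144/60 = 119.8 rad/s
τ = P_out/ω = 205928/119.8 = 1720 N·m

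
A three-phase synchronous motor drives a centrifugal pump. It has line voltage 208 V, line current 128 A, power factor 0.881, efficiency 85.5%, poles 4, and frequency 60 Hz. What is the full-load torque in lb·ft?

P_in = √3·V·I·cosφ = 1.732 × 208 × 128 × 0.881 = 40625 W
P_out = η·P_in = 0.855 × 40625 = 34734 W
n = n_s = 120×60/4 = 1800 rpm (synchronous)
ω = 2π×1800/60 = 188.5 rad/s
τ = P_out/ω = 34734/188.5 = 184.3 N·m
In lb·ft: 184.3/1.356 = 136 lb·ft

136 lb·ft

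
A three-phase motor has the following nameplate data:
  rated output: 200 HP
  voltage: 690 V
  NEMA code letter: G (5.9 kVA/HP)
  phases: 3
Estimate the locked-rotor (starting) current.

987 A

S_LR = 5.9 × 200 = 1180 kVA
I_LR = S_LR/(√3·V_L) = 1180000/(1.732×690) = 987 A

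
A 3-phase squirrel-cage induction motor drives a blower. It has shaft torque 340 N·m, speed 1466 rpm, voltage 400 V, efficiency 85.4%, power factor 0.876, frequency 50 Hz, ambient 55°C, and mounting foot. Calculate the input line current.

ω = 2π×1466/60 = 153.5 rad/s; P_out = τω = 340 × 153.5 = 52190 W
P_in = P_out / η = 52190 / 0.854 = 61112 W
I_L = P_in / (√3·V_L·cosφ) = 61112 / (1.732 × 400 × 0.876) = 101 A

101 A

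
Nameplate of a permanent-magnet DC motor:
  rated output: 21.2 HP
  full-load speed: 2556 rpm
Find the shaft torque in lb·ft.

43.6 lb·ft

P_out = 21.2 × 746 = 15815 W
ω = 2π × 2556/60 = 267.7 rad/s
τ = P_out/ω = 15815/267.7 = 59.08 N·m
In lb·ft: 59.08/1.356 = 43.6 lb·ft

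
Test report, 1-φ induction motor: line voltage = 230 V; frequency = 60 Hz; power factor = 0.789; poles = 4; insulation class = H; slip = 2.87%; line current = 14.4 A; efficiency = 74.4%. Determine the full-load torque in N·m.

10.6 N·m

P_in = V·I·cosφ = 230 × 14.4 × 0.789 = 2613 W
P_out = η·P_in = 0.744 × 2613 = 1944 W
n_s = 120×60/4 = 1800 rpm; n = 1800×(1−0.0287) = 1748 rpm
ω = 2π×1748/60 = 183.1 rad/s
τ = P_out/ω = 1944/183.1 = 10.6 N·m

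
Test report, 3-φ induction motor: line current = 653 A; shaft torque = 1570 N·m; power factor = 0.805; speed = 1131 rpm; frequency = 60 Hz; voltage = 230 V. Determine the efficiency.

88.8 %

ω = 2π × 1131/60 = 118.4 rad/s; P_out = τω = 1570 × 118.4 = 185888 W
P_in = √3·V_L·I_L·cosφ = 1.732 × 230 × 653 × 0.805 = 209404 W
η = P_out / P_in = 185888 / 209404 = 0.888 = 88.8%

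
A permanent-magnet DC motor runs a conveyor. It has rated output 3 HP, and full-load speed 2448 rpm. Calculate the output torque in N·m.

P_out = 3 × 746 = 2238 W
ω = 2π × 2448/60 = 256.4 rad/s
τ = P_out/ω = 2238/256.4 = 8.73 N·m

8.73 N·m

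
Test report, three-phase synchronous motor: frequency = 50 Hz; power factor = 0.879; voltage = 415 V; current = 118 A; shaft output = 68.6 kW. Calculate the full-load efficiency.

P_out = 68.6 kW = 68600 W
P_in = √3·V_L·I_L·cosφ = 1.732 × 415 × 118 × 0.879 = 74553 W
η = P_out / P_in = 68600 / 74553 = 0.920 = 92.0%

92.0 %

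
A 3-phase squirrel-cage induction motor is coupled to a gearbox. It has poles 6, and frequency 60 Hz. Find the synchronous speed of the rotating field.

n_s = 120f/p = 120×60/6 = 1200 rpm

1200 rpm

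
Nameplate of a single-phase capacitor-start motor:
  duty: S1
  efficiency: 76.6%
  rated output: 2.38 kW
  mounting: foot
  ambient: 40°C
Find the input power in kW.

3.11 kW

P_out = 2380 W
P_in = P_out/η = 2380/0.766 = 3107 W = 3.11 kW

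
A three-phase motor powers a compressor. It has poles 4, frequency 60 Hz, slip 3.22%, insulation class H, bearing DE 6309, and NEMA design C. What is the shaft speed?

n_s = 120f/p = 120×60/4 = 1800 rpm
n = n_s(1 − s) = 1800 × (1 − 0.0322) = 1742 rpm

1742 rpm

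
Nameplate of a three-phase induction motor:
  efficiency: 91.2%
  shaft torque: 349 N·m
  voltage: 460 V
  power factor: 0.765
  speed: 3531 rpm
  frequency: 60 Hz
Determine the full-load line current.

232 A

ω = 2π×3531/60 = 369.8 rad/s; P_out = τω = 349 × 369.8 = 129060 W
P_in = P_out / η = 129060 / 0.912 = 141513 W
I_L = P_in / (√3·V_L·cosφ) = 141513 / (1.732 × 460 × 0.765) = 232 A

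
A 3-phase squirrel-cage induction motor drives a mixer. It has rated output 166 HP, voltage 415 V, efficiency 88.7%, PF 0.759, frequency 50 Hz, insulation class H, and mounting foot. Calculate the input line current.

256 A

P_out = 166 × 746 = 123836 W
P_in = P_out / η = 123836 / 0.887 = 139612 W
I_L = P_in / (√3·V_L·cosφ) = 139612 / (1.732 × 415 × 0.759) = 256 A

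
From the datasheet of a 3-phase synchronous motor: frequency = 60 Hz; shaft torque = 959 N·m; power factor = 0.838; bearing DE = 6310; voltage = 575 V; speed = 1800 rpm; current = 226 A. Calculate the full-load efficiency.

95.8 %

ω = 2π × 1800/60 = 188.5 rad/s; P_out = τω = 959 × 188.5 = 180772 W
P_in = √3·V_L·I_L·cosφ = 1.732 × 575 × 226 × 0.838 = 188612 W
η = P_out / P_in = 180772 / 188612 = 0.958 = 95.8%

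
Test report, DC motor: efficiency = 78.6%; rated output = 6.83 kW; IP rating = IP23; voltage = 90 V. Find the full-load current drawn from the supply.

96.6 A

P_out = 6.83 kW = 6830 W
P_in = P_out / η = 6830 / 0.786 = 8690 W
I = P_in / V = 8690 / 90 = 96.6 A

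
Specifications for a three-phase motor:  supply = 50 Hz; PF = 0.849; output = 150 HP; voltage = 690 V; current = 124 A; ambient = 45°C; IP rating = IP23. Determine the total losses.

P_in = √3·V·I·cosφ = 1.732×690×124×0.849 = 125813 W
P_out = 150×746 = 111900 W
Losses = P_in − P_out = 125813 − 111900 = 13913 W

13900 W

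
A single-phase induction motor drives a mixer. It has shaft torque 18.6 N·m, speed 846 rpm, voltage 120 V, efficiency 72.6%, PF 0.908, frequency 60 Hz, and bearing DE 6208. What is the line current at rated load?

ω = 2π×846/60 = 88.59 rad/s; P_out = τω = 18.6 × 88.59 = 1648 W
P_in = P_out / η = 1648 / 0.726 = 2270 W
I = P_in / (V·cosφ) = 2270 / (120 × 0.908) = 20.8 A

20.8 A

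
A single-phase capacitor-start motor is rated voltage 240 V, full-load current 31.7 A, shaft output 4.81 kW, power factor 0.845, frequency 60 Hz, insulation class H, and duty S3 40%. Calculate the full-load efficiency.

P_out = 4.81 kW = 4810 W
P_in = V·I·cosφ = 240 × 31.7 × 0.845 = 6429 W
η = P_out / P_in = 4810 / 6429 = 0.748 = 74.8%

74.8 %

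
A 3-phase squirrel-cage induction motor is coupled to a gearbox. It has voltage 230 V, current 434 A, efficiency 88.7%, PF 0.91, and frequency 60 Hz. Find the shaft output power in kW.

P_in = √3·V·I·cosφ = 1.732 × 230 × 434 × 0.91 = 157328 W
P_out = η·P_in = 0.887 × 157328 = 139550 W

140 kW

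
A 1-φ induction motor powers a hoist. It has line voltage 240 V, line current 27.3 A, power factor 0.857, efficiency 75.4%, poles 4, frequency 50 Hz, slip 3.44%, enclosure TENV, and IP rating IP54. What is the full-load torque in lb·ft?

20.6 lb·ft

P_in = V·I·cosφ = 240 × 27.3 × 0.857 = 5615 W
P_out = η·P_in = 0.754 × 5615 = 4234 W
n_s = 120×50/4 = 1500 rpm; n = 1500×(1−0.0344) = 1448 rpm
ω = 2π×1448/60 = 151.6 rad/s
τ = P_out/ω = 4234/151.6 = 27.93 N·m
In lb·ft: 27.93/1.356 = 20.6 lb·ft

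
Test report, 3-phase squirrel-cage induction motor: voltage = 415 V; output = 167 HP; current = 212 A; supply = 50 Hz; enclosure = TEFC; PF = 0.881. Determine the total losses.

9.67 kW

P_in = √3·V·I·cosφ = 1.732×415×212×0.881 = 134248 W
P_out = 167×746 = 124582 W
Losses = P_in − P_out = 134248 − 124582 = 9666 W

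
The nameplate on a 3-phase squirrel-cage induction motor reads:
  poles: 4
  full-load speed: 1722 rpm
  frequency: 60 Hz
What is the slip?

4.33 %

n_s = 120f/p = 120×60/4 = 1800 rpm
s = (n_s − n)/n_s = (1800 − 1722)/1800 = 0.0433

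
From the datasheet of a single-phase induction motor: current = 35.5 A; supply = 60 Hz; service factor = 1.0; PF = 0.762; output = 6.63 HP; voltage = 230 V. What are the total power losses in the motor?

1.28 kW

P_in = V·I·cosφ = 230×35.5×0.762 = 6222 W
P_out = 6.63×746 = 4946 W
Losses = P_in − P_out = 6222 − 4946 = 1276 W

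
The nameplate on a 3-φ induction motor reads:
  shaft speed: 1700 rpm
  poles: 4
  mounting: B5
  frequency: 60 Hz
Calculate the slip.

5.6 %

n_s = 120f/p = 120×60/4 = 1800 rpm
s = (n_s − n)/n_s = (1800 − 1700)/1800 = 0.0556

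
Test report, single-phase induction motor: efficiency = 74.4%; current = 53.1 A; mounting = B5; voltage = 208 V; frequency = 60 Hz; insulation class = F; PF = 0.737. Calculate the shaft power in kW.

P_in = V·I·cosφ = 208 × 53.1 × 0.737 = 8140 W
P_out = η·P_in = 0.744 × 8140 = 6056 W

6.06 kW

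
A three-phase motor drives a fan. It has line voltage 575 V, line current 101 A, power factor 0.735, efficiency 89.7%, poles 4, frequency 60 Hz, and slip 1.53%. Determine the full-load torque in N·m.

P_in = √3·V·I·cosφ = 1.732 × 575 × 101 × 0.735 = 73931 W
P_out = η·P_in = 0.897 × 73931 = 66316 W
n_s = 120×60/4 = 1800 rpm; n = 1800×(1−0.0153) = 1772 rpm
ω = 2π×1772/60 = 185.6 rad/s
τ = P_out/ω = 66316/185.6 = 357 N·m

357 N·m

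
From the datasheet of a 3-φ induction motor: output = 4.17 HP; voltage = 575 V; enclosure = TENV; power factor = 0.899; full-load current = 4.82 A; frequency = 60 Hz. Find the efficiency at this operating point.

72.1 %

P_out = 4.17 × 746 = 3111 W
P_in = √3·V_L·I_L·cosφ = 1.732 × 575 × 4.82 × 0.899 = 4315 W
η = P_out / P_in = 3111 / 4315 = 0.721 = 72.1%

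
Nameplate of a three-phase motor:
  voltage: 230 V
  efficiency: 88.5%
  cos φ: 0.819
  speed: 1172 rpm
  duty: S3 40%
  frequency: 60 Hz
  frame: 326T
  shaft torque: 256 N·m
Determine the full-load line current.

ω = 2π×1172/60 = 122.7 rad/s; P_out = τω = 256 × 122.7 = 31411 W
P_in = P_out / η = 31411 / 0.885 = 35493 W
I_L = P_in / (√3·V_L·cosφ) = 35493 / (1.732 × 230 × 0.819) = 109 A

109 A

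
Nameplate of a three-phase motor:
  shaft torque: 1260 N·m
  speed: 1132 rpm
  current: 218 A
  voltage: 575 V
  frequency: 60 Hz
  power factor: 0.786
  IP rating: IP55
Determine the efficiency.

87.5 %

ω = 2π × 1132/60 = 118.5 rad/s; P_out = τω = 1260 × 118.5 = 149310 W
P_in = √3·V_L·I_L·cosφ = 1.732 × 575 × 218 × 0.786 = 170645 W
η = P_out / P_in = 149310 / 170645 = 0.875 = 87.5%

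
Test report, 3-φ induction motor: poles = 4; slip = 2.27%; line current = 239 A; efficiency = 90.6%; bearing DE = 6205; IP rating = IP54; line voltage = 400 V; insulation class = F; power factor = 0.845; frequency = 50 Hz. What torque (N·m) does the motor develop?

826 N·m

P_in = √3·V·I·cosφ = 1.732 × 400 × 239 × 0.845 = 139914 W
P_out = η·P_in = 0.906 × 139914 = 126762 W
n_s = 120×50/4 = 1500 rpm; n = 1500×(1−0.0227) = 1466 rpm
ω = 2π×1466/60 = 153.5 rad/s
τ = P_out/ω = 126762/153.5 = 826 N·m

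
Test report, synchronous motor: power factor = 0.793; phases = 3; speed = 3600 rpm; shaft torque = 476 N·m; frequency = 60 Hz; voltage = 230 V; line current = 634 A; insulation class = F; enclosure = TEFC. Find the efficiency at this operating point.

89.6 %

ω = 2π × 3600/60 = 377 rad/s; P_out = τω = 476 × 377 = 179452 W
P_in = √3·V_L·I_L·cosφ = 1.732 × 230 × 634 × 0.793 = 200280 W
η = P_out / P_in = 179452 / 200280 = 0.896 = 89.6%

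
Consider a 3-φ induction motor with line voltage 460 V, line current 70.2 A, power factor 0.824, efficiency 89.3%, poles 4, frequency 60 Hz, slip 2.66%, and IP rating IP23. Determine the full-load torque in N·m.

224 N·m

P_in = √3·V·I·cosφ = 1.732 × 460 × 70.2 × 0.824 = 46086 W
P_out = η·P_in = 0.893 × 46086 = 41155 W
n_s = 120×60/4 = 1800 rpm; n = 1800×(1−0.0266) = 1752 rpm
ω = 2π×1752/60 = 183.5 rad/s
τ = P_out/ω = 41155/183.5 = 224 N·m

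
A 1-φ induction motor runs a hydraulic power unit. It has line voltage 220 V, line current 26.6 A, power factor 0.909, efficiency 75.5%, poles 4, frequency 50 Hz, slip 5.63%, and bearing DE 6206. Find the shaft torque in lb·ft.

P_in = V·I·cosφ = 220 × 26.6 × 0.909 = 5319 W
P_out = η·P_in = 0.755 × 5319 = 4016 W
n_s = 120×50/4 = 1500 rpm; n = 1500×(1−0.0563) = 1416 rpm
ω = 2π×1416/60 = 148.3 rad/s
τ = P_out/ω = 4016/148.3 = 27.08 N·m
In lb·ft: 27.08/1.356 = 20 lb·ft

20 lb·ft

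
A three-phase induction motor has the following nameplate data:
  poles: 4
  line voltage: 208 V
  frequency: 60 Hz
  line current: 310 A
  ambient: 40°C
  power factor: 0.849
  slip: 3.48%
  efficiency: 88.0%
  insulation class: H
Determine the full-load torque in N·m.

459 N·m

P_in = √3·V·I·cosφ = 1.732 × 208 × 310 × 0.849 = 94816 W
P_out = η·P_in = 0.88 × 94816 = 83438 W
n_s = 120×60/4 = 1800 rpm; n = 1800×(1−0.0348) = 1737 rpm
ω = 2π×1737/60 = 181.9 rad/s
τ = P_out/ω = 83438/181.9 = 459 N·m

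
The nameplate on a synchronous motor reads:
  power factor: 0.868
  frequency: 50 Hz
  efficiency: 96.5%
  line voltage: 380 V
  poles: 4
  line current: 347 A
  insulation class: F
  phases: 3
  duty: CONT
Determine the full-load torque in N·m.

1220 N·m

P_in = √3·V·I·cosφ = 1.732 × 380 × 347 × 0.868 = 198235 W
P_out = η·P_in = 0.965 × 198235 = 191297 W
n = n_s = 120×50/4 = 1500 rpm (synchronous)
ω = 2π×1500/60 = 157.1 rad/s
τ = P_out/ω = 191297/157.1 = 1220 N·m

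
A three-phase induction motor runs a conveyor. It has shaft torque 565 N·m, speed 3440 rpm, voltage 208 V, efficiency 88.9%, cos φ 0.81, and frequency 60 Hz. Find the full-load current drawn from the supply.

ω = 2π×3440/60 = 360.2 rad/s; P_out = τω = 565 × 360.2 = 203513 W
P_in = P_out / η = 203513 / 0.889 = 228924 W
I_L = P_in / (√3·V_L·cosφ) = 228924 / (1.732 × 208 × 0.81) = 785 A

785 A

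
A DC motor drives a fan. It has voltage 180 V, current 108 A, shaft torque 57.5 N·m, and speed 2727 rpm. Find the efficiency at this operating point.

ω = 2π × 2727/60 = 285.6 rad/s; P_out = τω = 57.5 × 285.6 = 16422 W
P_in = V·I = 180 × 108 = 19440 W
η = P_out / P_in = 16422 / 19440 = 0.845 = 84.5%

84.5 %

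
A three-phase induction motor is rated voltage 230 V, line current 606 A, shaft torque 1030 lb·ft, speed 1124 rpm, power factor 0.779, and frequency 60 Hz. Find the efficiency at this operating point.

87.4 %

τ = 1030 lb·ft × 1.356 = 1397 N·m
ω = 2π × 1124/60 = 117.7 rad/s; P_out = τω = 1397 × 117.7 = 164427 W
P_in = √3·V_L·I_L·cosφ = 1.732 × 230 × 606 × 0.779 = 188055 W
η = P_out / P_in = 164427 / 188055 = 0.874 = 87.4%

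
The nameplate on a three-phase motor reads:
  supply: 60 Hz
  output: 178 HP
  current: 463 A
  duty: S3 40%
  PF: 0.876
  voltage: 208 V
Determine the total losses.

P_in = √3·V·I·cosφ = 1.732×208×463×0.876 = 146116 W
P_out = 178×746 = 132788 W
Losses = P_in − P_out = 146116 − 132788 = 13328 W

13300 W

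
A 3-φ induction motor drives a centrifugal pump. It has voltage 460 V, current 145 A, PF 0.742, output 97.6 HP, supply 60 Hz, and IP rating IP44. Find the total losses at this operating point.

P_in = √3·V·I·cosφ = 1.732×460×145×0.742 = 85719 W
P_out = 97.6×746 = 72810 W
Losses = P_in − P_out = 85719 − 72810 = 12909 W

12.9 kW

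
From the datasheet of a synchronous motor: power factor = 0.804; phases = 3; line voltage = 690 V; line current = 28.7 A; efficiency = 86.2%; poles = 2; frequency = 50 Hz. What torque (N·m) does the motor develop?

75.7 N·m

P_in = √3·V·I·cosφ = 1.732 × 690 × 28.7 × 0.804 = 27576 W
P_out = η·P_in = 0.862 × 27576 = 23771 W
n = n_s = 120×50/2 = 3000 rpm (synchronous)
ω = 2π×3000/60 = 314.2 rad/s
τ = P_out/ω = 23771/314.2 = 75.7 N·m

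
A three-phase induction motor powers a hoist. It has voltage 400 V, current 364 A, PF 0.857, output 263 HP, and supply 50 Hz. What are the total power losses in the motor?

P_in = √3·V·I·cosφ = 1.732×400×364×0.857 = 216118 W
P_out = 263×746 = 196198 W
Losses = P_in − P_out = 216118 − 196198 = 19920 W

19.9 kW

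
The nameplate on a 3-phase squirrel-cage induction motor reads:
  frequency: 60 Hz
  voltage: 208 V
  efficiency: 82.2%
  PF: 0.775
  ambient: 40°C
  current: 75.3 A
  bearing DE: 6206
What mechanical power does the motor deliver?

P_in = √3·V·I·cosφ = 1.732 × 208 × 75.3 × 0.775 = 21024 W
P_out = η·P_in = 0.822 × 21024 = 17282 W

17.3 kW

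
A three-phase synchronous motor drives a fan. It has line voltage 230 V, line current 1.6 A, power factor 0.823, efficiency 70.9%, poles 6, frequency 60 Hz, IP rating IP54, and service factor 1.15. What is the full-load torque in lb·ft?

P_in = √3·V·I·cosφ = 1.732 × 230 × 1.6 × 0.823 = 525 W
P_out = η·P_in = 0.709 × 525 = 372 W
n = n_s = 120×60/6 = 1200 rpm (synchronous)
ω = 2π×1200/60 = 125.7 rad/s
τ = P_out/ω = 372/125.7 = 2.959 N·m
In lb·ft: 2.959/1.356 = 2.18 lb·ft

2.18 lb·ft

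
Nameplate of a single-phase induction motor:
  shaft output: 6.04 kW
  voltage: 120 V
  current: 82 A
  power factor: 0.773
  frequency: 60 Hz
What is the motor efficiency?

P_out = 6.04 kW = 6040 W
P_in = V·I·cosφ = 120 × 82 × 0.773 = 7606 W
η = P_out / P_in = 6040 / 7606 = 0.794 = 79.4%

79.4 %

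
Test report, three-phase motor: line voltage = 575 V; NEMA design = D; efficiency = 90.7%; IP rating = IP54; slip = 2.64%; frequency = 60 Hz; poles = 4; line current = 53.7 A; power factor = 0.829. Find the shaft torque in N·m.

219 N·m

P_in = √3·V·I·cosφ = 1.732 × 575 × 53.7 × 0.829 = 44335 W
P_out = η·P_in = 0.907 × 44335 = 40212 W
n_s = 120×60/4 = 1800 rpm; n = 1800×(1−0.0264) = 1752 rpm
ω = 2π×1752/60 = 183.5 rad/s
τ = P_out/ω = 40212/183.5 = 219 N·m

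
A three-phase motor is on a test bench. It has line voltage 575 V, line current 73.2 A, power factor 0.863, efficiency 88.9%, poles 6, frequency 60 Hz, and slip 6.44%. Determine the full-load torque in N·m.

476 N·m

P_in = √3·V·I·cosφ = 1.732 × 575 × 73.2 × 0.863 = 62913 W
P_out = η·P_in = 0.889 × 62913 = 55930 W
n_s = 120×60/6 = 1200 rpm; n = 1200×(1−0.0644) = 1123 rpm
ω = 2π×1123/60 = 117.6 rad/s
τ = P_out/ω = 55930/117.6 = 476 N·m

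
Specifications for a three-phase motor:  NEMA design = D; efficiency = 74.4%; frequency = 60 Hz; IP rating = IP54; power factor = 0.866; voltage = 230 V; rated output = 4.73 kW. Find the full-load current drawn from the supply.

18.4 A

P_out = 4.73 kW = 4730 W
P_in = P_out / η = 4730 / 0.744 = 6358 W
I_L = P_in / (√3·V_L·cosφ) = 6358 / (1.732 × 230 × 0.866) = 18.4 A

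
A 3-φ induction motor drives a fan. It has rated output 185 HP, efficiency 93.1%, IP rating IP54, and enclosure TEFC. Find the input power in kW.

P_out = 185 × 746 = 138010 W
P_in = P_out/η = 138010/0.931 = 148238 W = 148 kW

148 kW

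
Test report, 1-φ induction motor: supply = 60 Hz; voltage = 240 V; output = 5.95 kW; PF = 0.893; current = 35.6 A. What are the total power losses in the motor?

P_in = V·I·cosφ = 240×35.6×0.893 = 7630 W
P_out = 5950 W
Losses = P_in − P_out = 7630 − 5950 = 1680 W

1.68 kW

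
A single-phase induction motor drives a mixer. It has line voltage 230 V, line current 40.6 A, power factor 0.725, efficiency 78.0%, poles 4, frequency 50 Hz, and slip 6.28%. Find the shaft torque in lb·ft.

26.5 lb·ft

P_in = V·I·cosφ = 230 × 40.6 × 0.725 = 6770 W
P_out = η·P_in = 0.78 × 6770 = 5281 W
n_s = 120×50/4 = 1500 rpm; n = 1500×(1−0.0628) = 1406 rpm
ω = 2π×1406/60 = 147.2 rad/s
τ = P_out/ω = 5281/147.2 = 35.88 N·m
In lb·ft: 35.88/1.356 = 26.5 lb·ft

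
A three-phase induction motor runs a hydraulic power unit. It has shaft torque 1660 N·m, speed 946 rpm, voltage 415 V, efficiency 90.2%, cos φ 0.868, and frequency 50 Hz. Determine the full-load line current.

ω = 2π×946/60 = 99.06 rad/s; P_out = τω = 1660 × 99.06 = 164440 W
P_in = P_out / η = 164440 / 0.902 = 182306 W
I_L = P_in / (√3·V_L·cosφ) = 182306 / (1.732 × 415 × 0.868) = 292 A

292 A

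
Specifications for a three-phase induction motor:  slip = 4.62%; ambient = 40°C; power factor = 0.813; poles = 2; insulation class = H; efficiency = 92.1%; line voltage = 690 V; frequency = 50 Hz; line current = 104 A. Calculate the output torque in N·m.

311 N·m

P_in = √3·V·I·cosφ = 1.732 × 690 × 104 × 0.813 = 101046 W
P_out = η·P_in = 0.921 × 101046 = 93063 W
n_s = 120×50/2 = 3000 rpm; n = 3000×(1−0.0462) = 2861 rpm
ω = 2π×2861/60 = 299.6 rad/s
τ = P_out/ω = 93063/299.6 = 311 N·m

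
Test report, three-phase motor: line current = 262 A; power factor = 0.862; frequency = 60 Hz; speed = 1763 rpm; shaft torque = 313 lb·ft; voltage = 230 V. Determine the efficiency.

τ = 313 lb·ft × 1.356 = 424.4 N·m
ω = 2π × 1763/60 = 184.6 rad/s; P_out = τω = 424.4 × 184.6 = 78344 W
P_in = √3·V_L·I_L·cosφ = 1.732 × 230 × 262 × 0.862 = 89967 W
η = P_out / P_in = 78344 / 89967 = 0.871 = 87.1%

87.1 %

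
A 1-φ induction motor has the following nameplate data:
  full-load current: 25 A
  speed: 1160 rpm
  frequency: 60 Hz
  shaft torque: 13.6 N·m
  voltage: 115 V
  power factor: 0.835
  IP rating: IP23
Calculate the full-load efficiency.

68.8 %

ω = 2π × 1160/60 = 121.5 rad/s; P_out = τω = 13.6 × 121.5 = 1652 W
P_in = V·I·cosφ = 115 × 25 × 0.835 = 2401 W
η = P_out / P_in = 1652 / 2401 = 0.688 = 68.8%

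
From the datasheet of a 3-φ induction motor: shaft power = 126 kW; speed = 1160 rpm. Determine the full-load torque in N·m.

ω = 2π × 1160/60 = 121.5 rad/s
τ = P/ω = 126000/121.5 = 1040 N·m

1040 N·m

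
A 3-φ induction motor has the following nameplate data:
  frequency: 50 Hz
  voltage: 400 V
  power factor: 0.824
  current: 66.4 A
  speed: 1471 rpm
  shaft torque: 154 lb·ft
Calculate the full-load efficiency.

84.8 %

τ = 154 lb·ft × 1.356 = 208.8 N·m
ω = 2π × 1471/60 = 154 rad/s; P_out = τω = 208.8 × 154 = 32155 W
P_in = √3·V_L·I_L·cosφ = 1.732 × 400 × 66.4 × 0.824 = 37906 W
η = P_out / P_in = 32155 / 37906 = 0.848 = 84.8%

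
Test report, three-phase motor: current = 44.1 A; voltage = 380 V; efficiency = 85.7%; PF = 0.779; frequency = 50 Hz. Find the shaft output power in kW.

P_in = √3·V·I·cosφ = 1.732 × 380 × 44.1 × 0.779 = 22610 W
P_out = η·P_in = 0.857 × 22610 = 19377 W

19.4 kW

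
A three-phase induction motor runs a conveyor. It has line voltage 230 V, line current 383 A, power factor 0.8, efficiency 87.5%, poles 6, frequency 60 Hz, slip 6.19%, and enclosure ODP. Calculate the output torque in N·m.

906 N·m

P_in = √3·V·I·cosφ = 1.732 × 230 × 383 × 0.8 = 122058 W
P_out = η·P_in = 0.875 × 122058 = 106801 W
n_s = 120×60/6 = 1200 rpm; n = 1200×(1−0.0619) = 1126 rpm
ω = 2π×1126/60 = 117.9 rad/s
τ = P_out/ω = 106801/117.9 = 906 N·m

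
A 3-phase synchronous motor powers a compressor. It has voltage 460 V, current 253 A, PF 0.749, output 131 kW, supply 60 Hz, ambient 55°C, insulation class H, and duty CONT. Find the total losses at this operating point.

P_in = √3·V·I·cosφ = 1.732×460×253×0.749 = 150976 W
P_out = 131000 W
Losses = P_in − P_out = 150976 − 131000 = 19976 W

20000 W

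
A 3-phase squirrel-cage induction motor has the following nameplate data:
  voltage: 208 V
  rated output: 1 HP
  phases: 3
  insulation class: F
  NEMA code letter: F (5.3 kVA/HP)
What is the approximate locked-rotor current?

14.7 A

S_LR = 5.3 × 1 = 5.3 kVA
I_LR = S_LR/(√3·V_L) = 5300/(1.732×208) = 14.7 A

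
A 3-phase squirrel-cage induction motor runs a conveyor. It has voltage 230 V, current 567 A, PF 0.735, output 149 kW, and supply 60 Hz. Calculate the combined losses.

P_in = √3·V·I·cosφ = 1.732×230×567×0.735 = 166015 W
P_out = 149000 W
Losses = P_in − P_out = 166015 − 149000 = 17015 W

17 kW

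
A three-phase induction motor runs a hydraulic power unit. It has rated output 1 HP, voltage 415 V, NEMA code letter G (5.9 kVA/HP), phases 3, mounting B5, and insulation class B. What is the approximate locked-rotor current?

S_LR = 5.9 × 1 = 5.9 kVA
I_LR = S_LR/(√3·V_L) = 5900/(1.732×415) = 8.21 A

8.21 A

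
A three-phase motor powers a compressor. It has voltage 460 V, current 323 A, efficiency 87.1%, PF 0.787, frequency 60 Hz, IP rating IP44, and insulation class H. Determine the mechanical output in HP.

236 HP

P_in = √3·V·I·cosφ = 1.732 × 460 × 323 × 0.787 = 202527 W
P_out = η·P_in = 0.871 × 202527 = 176401 W
= 176401/746 = 236 HP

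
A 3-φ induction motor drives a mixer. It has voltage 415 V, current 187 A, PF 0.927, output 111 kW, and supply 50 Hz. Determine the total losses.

13600 W

P_in = √3·V·I·cosφ = 1.732×415×187×0.927 = 124600 W
P_out = 111000 W
Losses = P_in − P_out = 124600 − 111000 = 13600 W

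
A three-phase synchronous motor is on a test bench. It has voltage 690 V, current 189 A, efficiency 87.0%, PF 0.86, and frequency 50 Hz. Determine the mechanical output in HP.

227 HP

P_in = √3·V·I·cosφ = 1.732 × 690 × 189 × 0.86 = 194248 W
P_out = η·P_in = 0.87 × 194248 = 168996 W
= 168996/746 = 227 HP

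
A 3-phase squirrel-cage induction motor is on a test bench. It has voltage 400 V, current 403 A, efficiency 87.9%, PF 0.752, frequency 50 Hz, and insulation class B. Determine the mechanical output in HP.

P_in = √3·V·I·cosφ = 1.732 × 400 × 403 × 0.752 = 209957 W
P_out = η·P_in = 0.879 × 209957 = 184552 W
= 184552/746 = 247 HP

247 HP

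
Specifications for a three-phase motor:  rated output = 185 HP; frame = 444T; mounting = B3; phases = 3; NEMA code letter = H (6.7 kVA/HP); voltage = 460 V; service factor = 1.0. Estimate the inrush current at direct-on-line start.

1560 A

S_LR = 6.7 × 185 = 1239.5 kVA
I_LR = S_LR/(√3·V_L) = 1239500/(1.732×460) = 1560 A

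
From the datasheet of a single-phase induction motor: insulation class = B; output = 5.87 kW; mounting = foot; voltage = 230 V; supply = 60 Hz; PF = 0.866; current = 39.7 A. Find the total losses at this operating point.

2.04 kW

P_in = V·I·cosφ = 230×39.7×0.866 = 7907 W
P_out = 5870 W
Losses = P_in − P_out = 7907 − 5870 = 2037 W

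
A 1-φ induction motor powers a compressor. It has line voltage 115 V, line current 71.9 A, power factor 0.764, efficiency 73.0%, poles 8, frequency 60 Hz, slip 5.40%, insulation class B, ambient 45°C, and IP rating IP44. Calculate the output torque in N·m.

51.7 N·m

P_in = V·I·cosφ = 115 × 71.9 × 0.764 = 6317 W
P_out = η·P_in = 0.73 × 6317 = 4611 W
n_s = 120×60/8 = 900 rpm; n = 900×(1−0.054) = 851 rpm
ω = 2π×851/60 = 89.12 rad/s
τ = P_out/ω = 4611/89.12 = 51.7 N·m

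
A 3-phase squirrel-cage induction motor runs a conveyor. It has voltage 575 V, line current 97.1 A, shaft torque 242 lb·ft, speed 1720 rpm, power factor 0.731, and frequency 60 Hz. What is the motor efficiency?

83.6 %

τ = 242 lb·ft × 1.356 = 328.2 N·m
ω = 2π × 1720/60 = 180.1 rad/s; P_out = τω = 328.2 × 180.1 = 59109 W
P_in = √3·V_L·I_L·cosφ = 1.732 × 575 × 97.1 × 0.731 = 70689 W
η = P_out / P_in = 59109 / 70689 = 0.836 = 83.6%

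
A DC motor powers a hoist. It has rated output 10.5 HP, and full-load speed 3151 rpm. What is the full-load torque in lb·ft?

17.5 lb·ft

P_out = 10.5 × 746 = 7833 W
ω = 2π × 3151/60 = 330 rad/s
τ = P_out/ω = 7833/330 = 23.74 N·m
In lb·ft: 23.74/1.356 = 17.5 lb·ft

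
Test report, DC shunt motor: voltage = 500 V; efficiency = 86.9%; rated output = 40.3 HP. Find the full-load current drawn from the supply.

P_out = 40.3 × 746 = 30064 W
P_in = P_out / η = 30064 / 0.869 = 34596 W
I = P_in / V = 34596 / 500 = 69.2 A

69.2 A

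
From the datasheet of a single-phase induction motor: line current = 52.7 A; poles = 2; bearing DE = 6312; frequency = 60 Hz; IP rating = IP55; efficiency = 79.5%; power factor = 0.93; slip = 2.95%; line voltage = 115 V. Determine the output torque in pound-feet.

P_in = V·I·cosφ = 115 × 52.7 × 0.93 = 5636 W
P_out = η·P_in = 0.795 × 5636 = 4481 W
n_s = 120×60/2 = 3600 rpm; n = 3600×(1−0.0295) = 3494 rpm
ω = 2π×3494/60 = 365.9 rad/s
τ = P_out/ω = 4481/365.9 = 12.25 N·m
In lb·ft: 12.25/1.356 = 9.03 lb·ft

9.03 lb·ft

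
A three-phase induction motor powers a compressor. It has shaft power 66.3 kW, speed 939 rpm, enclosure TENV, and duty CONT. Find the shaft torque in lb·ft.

ω = 2π × 939/60 = 98.33 rad/s
τ = P/ω = 66300/98.33 = 674.3 N·m
In lb·ft: 674.3/1.356 = 497 lb·ft

497 lb·ft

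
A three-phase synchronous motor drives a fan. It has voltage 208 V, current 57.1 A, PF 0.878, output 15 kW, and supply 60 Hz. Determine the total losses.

P_in = √3·V·I·cosφ = 1.732×208×57.1×0.878 = 18061 W
P_out = 15000 W
Losses = P_in − P_out = 18061 − 15000 = 3061 W

3060 W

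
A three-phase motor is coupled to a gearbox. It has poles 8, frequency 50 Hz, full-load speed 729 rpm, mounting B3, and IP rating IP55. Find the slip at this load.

2.80 %

n_s = 120f/p = 120×50/8 = 750 rpm
s = (n_s − n)/n_s = (750 − 729)/750 = 0.0280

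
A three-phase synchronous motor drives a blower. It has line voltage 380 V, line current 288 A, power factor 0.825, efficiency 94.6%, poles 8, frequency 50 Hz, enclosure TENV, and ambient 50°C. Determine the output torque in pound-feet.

P_in = √3·V·I·cosφ = 1.732 × 380 × 288 × 0.825 = 156379 W
P_out = η·P_in = 0.946 × 156379 = 147935 W
n = n_s = 120×50/8 = 750 rpm (synchronous)
ω = 2π×750/60 = 78.54 rad/s
τ = P_out/ω = 147935/78.54 = 1884 N·m
In lb·ft: 1884/1.356 = 1390 lb·ft

1390 lb·ft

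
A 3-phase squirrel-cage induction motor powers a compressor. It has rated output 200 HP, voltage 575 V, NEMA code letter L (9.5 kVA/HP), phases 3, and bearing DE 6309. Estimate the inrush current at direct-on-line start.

1910 A

S_LR = 9.5 × 200 = 1900 kVA
I_LR = S_LR/(√3·V_L) = 1900000/(1.732×575) = 1910 A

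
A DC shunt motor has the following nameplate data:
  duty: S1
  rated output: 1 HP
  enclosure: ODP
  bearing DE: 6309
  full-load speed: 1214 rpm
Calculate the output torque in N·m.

5.87 N·m

P_out = 1 × 746 = 746 W
ω = 2π × 1214/60 = 127.1 rad/s
τ = P_out/ω = 746/127.1 = 5.87 N·m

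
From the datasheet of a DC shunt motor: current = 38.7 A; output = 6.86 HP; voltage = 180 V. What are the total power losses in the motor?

1.85 kW

P_in = V·I = 180×38.7 = 6966 W
P_out = 6.86×746 = 5118 W
Losses = P_in − P_out = 6966 − 5118 = 1848 W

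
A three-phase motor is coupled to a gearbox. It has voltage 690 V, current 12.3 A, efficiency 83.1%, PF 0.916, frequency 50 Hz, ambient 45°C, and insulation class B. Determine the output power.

P_in = √3·V·I·cosφ = 1.732 × 690 × 12.3 × 0.916 = 13465 W
P_out = η·P_in = 0.831 × 13465 = 11189 W

11.2 kW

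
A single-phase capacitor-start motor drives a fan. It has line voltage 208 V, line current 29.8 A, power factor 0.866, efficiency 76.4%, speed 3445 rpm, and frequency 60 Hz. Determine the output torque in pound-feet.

P_in = V·I·cosφ = 208 × 29.8 × 0.866 = 5368 W
P_out = η·P_in = 0.764 × 5368 = 4101 W
n = 3445 rpm
ω = 2π×3445/60 = 360.8 rad/s
τ = P_out/ω = 4101/360.8 = 11.37 N·m
In lb·ft: 11.37/1.356 = 8.38 lb·ft

8.38 lb·ft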